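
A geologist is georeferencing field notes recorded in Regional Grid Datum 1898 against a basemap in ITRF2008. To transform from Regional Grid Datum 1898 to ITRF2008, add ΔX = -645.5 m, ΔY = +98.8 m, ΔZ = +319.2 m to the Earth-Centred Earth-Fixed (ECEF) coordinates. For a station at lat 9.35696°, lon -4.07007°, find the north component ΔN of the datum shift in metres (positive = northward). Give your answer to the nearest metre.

The local north axis is (−sin φ cos λ, −sin φ sin λ, cos φ), giving ΔN = 104.684 + 1.140 + 314.953 = 420.78 m.

ΔN = 421 m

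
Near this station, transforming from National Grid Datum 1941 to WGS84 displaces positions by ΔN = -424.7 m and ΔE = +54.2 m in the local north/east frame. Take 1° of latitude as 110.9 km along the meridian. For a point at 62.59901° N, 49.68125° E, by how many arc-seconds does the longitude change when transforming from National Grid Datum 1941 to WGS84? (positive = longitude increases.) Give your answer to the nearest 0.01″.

Δλ = 3.82″

At latitude 62.59901°, cos φ = 0.460215.
1° of longitude at this latitude = 110.9 × cos φ = 51.04 km, so Δλ = 54.2 / 51037.9 = 0.0010620° = 3.823″.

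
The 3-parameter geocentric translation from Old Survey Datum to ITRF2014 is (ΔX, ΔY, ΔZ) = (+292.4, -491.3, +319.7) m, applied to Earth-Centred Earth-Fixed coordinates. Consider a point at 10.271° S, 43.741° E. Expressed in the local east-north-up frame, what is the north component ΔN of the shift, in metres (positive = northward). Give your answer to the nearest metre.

The local north axis is (−sin φ cos λ, −sin φ sin λ, cos φ), giving ΔN = 37.667 − 60.567 + 314.577 = 291.68 m.

ΔN = 292 m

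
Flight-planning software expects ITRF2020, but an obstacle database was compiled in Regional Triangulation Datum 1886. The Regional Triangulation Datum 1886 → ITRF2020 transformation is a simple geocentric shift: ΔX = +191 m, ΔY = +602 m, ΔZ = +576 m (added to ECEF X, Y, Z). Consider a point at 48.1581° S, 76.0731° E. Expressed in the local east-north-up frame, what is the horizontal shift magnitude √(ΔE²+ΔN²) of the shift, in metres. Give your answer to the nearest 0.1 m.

The local east axis at (φ, λ) is (−sin λ, cos λ, 0), so ΔE = −sin(76.0731°)·191 + cos(76.0731°)·602 = -40.49 m.
The local north axis is (−sin φ cos λ, −sin φ sin λ, cos φ), giving ΔN = 34.248 + 435.299 + 384.237 = 853.78 m.
Horizontal magnitude = √(ΔE² + ΔN²) = √((-40.49)² + 853.78²) = 854.74 m.

854.7 m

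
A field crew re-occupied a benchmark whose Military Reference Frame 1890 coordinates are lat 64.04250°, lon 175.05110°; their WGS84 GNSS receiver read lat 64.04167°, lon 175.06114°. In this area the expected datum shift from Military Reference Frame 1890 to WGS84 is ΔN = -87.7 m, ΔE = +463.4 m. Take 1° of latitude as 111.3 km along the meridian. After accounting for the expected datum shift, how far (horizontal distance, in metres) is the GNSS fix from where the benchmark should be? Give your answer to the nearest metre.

26 m

Observed coordinate differences: Δφ = -0.00083°, Δλ = +0.01004°.
Converting to metres (1° lat = 111300 m, cos φ = 0.437704): observed ΔN = -92.4 m, observed ΔE = 489.1 m.
Subtracting the expected shift leaves a residual of -92.4 − (-87.7) = -4.7 m north and 489.1 − (463.4) = 25.7 m east.
Residual distance = √((-4.7)² + 25.7²) = 26.1 m.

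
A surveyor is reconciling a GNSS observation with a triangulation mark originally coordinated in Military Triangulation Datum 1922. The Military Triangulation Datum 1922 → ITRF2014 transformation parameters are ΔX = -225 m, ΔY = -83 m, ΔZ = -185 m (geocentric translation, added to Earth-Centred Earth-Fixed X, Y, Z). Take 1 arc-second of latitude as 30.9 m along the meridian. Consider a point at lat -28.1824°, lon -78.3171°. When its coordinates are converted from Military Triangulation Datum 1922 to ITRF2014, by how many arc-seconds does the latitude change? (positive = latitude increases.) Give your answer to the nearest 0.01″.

sin φ = -0.472280, cos φ = 0.881449, sin λ = -0.979283, cos λ = 0.202495.
North component: ΔN = −sin φ cos λ·ΔX − sin φ sin λ·ΔY + cos φ·ΔZ = −(-0.472280)(0.202495)(-225) − (-0.472280)(-0.979283)(-83) + (0.881449)(-185) = -146.20 m.
1° of latitude spans 3600 × 30.90 = 111240 m, so Δφ = -146.20 / 111240 × 3600 = -4.731″.

Δφ = -4.73″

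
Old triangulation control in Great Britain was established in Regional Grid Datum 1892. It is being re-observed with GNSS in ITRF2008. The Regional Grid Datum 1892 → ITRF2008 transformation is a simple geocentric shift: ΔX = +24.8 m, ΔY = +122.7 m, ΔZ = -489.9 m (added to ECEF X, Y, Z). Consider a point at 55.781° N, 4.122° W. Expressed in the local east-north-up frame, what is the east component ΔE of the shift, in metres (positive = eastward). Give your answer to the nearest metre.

The local east axis at (φ, λ) is (−sin λ, cos λ, 0), so ΔE = −sin(-4.122°)·24.8 + cos(-4.122°)·122.7 = 124.17 m.

ΔE = 124 m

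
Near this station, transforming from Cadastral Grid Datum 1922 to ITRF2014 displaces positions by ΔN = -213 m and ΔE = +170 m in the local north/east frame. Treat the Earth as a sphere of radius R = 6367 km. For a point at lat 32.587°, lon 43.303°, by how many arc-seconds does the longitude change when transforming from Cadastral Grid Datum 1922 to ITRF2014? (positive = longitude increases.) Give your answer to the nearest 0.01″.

At latitude 32.587°, cos φ = 0.842575.
One radian of longitude at latitude φ spans R cos φ, so Δλ = ΔE / (R cos φ) = 170.0 / (6367000 × 0.842575) = 3.1689e-05 rad = 6.536″.

Δλ = 6.54″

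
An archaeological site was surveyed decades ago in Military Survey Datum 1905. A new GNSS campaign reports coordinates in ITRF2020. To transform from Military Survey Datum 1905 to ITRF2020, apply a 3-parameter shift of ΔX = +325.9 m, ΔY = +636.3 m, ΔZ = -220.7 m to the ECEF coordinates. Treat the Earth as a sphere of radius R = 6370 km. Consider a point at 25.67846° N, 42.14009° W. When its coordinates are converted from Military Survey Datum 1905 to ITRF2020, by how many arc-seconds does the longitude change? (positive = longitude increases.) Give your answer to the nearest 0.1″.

Δλ = 24.8″

sin φ = 0.433320, cos φ = 0.901240, sin λ = -0.670946, cos λ = 0.741507.
East component: ΔE = −sin λ·ΔX + cos λ·ΔY = −(-0.670946)(325.9) + (0.741507)(636.3) = 690.48 m.
1° of latitude spans πR/180 = 111177 m; at latitude φ, 1° of longitude spans that × cos φ = 100197.6 m, so Δλ = 690.48 / 100197.6 × 3600 = 24.808″.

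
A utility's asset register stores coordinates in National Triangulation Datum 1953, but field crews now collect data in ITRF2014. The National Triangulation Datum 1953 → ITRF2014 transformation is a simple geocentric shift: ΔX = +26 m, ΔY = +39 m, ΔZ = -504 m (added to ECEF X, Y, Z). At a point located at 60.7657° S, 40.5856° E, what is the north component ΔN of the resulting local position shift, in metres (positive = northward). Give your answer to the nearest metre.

At φ = -60.7657°, λ = 40.5856°: sin φ = -0.872630, cos φ = 0.488382, sin λ = 0.650583, cos λ = 0.759435.
ΔN = −sin φ cos λ·ΔX − sin φ sin λ·ΔY + cos φ·ΔZ = −(-0.872630)(0.759435)(26) − (-0.872630)(0.650583)(39) + (0.488382)(-504) = -206.77 m.

ΔN = -207 m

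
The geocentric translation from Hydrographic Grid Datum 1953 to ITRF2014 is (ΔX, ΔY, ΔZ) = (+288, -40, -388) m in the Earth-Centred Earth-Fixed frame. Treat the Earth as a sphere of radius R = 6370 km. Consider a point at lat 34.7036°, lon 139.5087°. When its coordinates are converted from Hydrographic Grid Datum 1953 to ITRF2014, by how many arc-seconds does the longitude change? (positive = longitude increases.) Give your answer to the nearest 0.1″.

sin φ = 0.569331, cos φ = 0.822108, sin λ = 0.649333, cos λ = -0.760505.
East component: ΔE = −sin λ·ΔX + cos λ·ΔY = −(0.649333)(288) + (-0.760505)(-40) = -156.59 m.
1° of latitude spans πR/180 = 111177 m; at latitude φ, 1° of longitude spans that × cos φ = 91399.9 m, so Δλ = -156.59 / 91399.9 × 3600 = -6.168″.

Δλ = -6.2″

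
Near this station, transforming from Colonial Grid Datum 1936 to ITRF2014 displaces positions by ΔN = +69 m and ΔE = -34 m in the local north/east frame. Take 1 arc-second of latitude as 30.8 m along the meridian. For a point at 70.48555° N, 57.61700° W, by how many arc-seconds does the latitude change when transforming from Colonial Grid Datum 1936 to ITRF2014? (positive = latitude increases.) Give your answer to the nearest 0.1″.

Δφ = 2.2″

1″ of latitude = 30.80 m, so Δφ = 69.0 / 30.80 = 2.240″.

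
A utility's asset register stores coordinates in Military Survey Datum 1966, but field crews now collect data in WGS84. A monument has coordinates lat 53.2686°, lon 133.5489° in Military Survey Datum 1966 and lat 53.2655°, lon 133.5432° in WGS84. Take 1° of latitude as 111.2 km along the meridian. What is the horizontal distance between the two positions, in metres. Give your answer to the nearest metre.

512 m

Δφ = 53.2655° − 53.2686° = -0.0031°; Δλ = 133.5432° − 133.5489° = -0.0057°.
ΔN = Δφ × 111200 = -344.7 m; ΔE = Δλ × 111200 × cos(53.2686°) = -0.0057 × 111200 × 0.598064 = -379.1 m.
Distance = √(ΔE² + ΔN²) = √((-379.1)² + (-344.7)²) = 512.4 m.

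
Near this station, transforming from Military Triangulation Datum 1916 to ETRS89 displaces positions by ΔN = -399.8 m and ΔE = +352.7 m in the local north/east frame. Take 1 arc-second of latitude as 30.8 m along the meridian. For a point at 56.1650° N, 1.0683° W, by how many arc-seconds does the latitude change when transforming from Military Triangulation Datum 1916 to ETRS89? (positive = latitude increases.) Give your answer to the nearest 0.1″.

1″ of latitude = 30.80 m, so Δφ = -399.8 / 30.80 = -12.981″.

Δφ = -13.0″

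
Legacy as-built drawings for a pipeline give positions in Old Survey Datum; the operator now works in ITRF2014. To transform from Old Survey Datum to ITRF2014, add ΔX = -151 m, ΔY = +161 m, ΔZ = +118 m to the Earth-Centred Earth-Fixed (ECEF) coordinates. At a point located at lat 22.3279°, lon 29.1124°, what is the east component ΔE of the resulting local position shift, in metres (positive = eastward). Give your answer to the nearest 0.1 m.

At φ = 22.3279°, λ = 29.1124°: sin φ = 0.379907, cos φ = 0.925025, sin λ = 0.486524, cos λ = 0.873667.
ΔE = −sin λ·ΔX + cos λ·ΔY = −(0.486524)·(-151) + (0.873667)·(161) = 214.13 m.

ΔE = 214.1 m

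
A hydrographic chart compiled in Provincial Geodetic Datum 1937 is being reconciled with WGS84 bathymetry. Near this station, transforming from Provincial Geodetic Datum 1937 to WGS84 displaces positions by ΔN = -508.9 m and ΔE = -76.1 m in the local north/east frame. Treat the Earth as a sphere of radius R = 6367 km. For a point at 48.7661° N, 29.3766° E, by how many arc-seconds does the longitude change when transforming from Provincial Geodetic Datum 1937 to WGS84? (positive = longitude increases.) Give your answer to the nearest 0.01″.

At latitude 48.7661°, cos φ = 0.659135.
One radian of longitude at latitude φ spans R cos φ, so Δλ = ΔE / (R cos φ) = -76.1 / (6367000 × 0.659135) = -1.8133e-05 rad = -3.740″.

Δλ = -3.74″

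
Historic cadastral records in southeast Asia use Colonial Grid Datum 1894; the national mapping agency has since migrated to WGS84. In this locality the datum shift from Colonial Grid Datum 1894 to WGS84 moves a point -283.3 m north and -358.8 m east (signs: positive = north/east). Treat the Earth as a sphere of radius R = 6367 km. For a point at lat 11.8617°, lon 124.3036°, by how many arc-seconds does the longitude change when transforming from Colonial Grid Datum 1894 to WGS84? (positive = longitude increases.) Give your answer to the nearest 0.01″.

Δλ = -11.88″

At latitude 11.8617°, cos φ = 0.978647.
One radian of longitude at latitude φ spans R cos φ, so Δλ = ΔE / (R cos φ) = -358.8 / (6367000 × 0.978647) = -5.7583e-05 rad = -11.877″.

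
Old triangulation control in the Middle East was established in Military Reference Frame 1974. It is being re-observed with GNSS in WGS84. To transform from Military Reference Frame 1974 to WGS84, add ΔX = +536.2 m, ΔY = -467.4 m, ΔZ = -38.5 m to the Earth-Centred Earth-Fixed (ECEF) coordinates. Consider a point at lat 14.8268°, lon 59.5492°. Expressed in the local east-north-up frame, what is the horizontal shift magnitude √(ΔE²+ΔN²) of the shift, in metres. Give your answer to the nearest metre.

At φ = 14.8268°, λ = 59.5492°: sin φ = 0.255898, cos φ = 0.966704, sin λ = 0.862065, cos λ = 0.506798.
ΔE = −sin λ·ΔX + cos λ·ΔY = −(0.862065)·(536.2) + (0.506798)·(-467.4) = -699.12 m.
ΔN = −sin φ cos λ·ΔX − sin φ sin λ·ΔY + cos φ·ΔZ = −(0.255898)(0.506798)(536.2) − (0.255898)(0.862065)(-467.4) + (0.966704)(-38.5) = -3.65 m.
Horizontal magnitude = √(ΔE² + ΔN²) = √((-699.12)² + (-3.65)²) = 699.13 m.

699 m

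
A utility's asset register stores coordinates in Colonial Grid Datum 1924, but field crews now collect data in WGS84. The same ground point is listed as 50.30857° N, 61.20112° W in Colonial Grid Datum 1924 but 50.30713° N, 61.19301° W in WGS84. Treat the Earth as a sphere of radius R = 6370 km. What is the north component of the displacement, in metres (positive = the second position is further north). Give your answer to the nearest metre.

ΔN = -160 m

Δφ = 50.30713° − 50.30857° = -0.00144°; Δλ = -61.19301° − -61.20112° = +0.00811°.
1° along a meridian = πR/180 = 111177 m.
ΔN = Δφ × 111177 = -160.1 m; ΔE = Δλ × 111177 × cos(50.30857°) = +0.00811 × 111177 × 0.638653 = 575.8 m.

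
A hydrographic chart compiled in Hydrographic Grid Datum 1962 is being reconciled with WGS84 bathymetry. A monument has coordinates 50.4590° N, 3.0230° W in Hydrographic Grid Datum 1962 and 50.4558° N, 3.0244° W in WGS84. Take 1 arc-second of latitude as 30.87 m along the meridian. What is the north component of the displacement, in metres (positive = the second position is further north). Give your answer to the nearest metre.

ΔN = -356 m

Δφ = 50.4558° − 50.4590° = -0.0032°; Δλ = -3.0244° − -3.0230° = -0.0014°.
1° of latitude = 3600 × 30.87 = 111132 m.
ΔN = Δφ × 111132 = -355.6 m; ΔE = Δλ × 111132 × cos(50.4590°) = -0.0014 × 111132 × 0.636630 = -99.0 m.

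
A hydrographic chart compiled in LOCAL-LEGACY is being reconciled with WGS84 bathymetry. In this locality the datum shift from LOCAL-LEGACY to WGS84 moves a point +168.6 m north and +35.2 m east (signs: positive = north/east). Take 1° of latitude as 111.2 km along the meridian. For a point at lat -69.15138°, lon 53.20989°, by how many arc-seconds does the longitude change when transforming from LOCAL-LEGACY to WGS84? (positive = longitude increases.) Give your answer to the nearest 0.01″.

At latitude -69.15138°, cos φ = 0.355900.
1° of longitude at this latitude = 111.2 × cos φ = 39.58 km, so Δλ = 35.2 / 39576.1 = 0.0008894° = 3.202″.

Δλ = 3.20″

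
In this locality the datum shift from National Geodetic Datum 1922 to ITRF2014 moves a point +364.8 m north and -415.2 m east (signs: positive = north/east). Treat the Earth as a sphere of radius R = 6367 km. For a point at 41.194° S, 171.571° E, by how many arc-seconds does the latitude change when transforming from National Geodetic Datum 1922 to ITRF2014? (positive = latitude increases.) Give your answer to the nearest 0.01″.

Δφ = 11.82″

On a sphere of radius R, 1 rad of latitude = R, so Δφ = ΔN / R = 364.8 / 6367000 = 5.7295e-05 rad = 11.818″.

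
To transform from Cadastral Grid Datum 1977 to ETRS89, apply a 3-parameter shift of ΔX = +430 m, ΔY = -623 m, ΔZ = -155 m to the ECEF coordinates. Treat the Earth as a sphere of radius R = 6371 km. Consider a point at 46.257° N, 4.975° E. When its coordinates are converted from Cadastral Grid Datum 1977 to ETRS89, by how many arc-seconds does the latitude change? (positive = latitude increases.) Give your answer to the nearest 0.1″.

sin φ = 0.722448, cos φ = 0.691425, sin λ = 0.086721, cos λ = 0.996233.
North component: ΔN = −sin φ cos λ·ΔX − sin φ sin λ·ΔY + cos φ·ΔZ = −(0.722448)(0.996233)(430) − (0.722448)(0.086721)(-623) + (0.691425)(-155) = -377.62 m.
1° of latitude spans πR/180 = 111195 m, so Δφ = -377.62 / 111195 × 3600 = -12.226″.

Δφ = -12.2″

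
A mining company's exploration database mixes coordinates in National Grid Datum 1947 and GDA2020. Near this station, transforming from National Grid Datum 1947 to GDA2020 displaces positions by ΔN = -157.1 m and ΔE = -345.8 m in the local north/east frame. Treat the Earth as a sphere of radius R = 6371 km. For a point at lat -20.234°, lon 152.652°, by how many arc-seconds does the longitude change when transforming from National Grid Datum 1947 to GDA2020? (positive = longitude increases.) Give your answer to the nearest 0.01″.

At latitude -20.234°, cos φ = 0.938288.
One radian of longitude at latitude φ spans R cos φ, so Δλ = ΔE / (R cos φ) = -345.8 / (6371000 × 0.938288) = -5.7847e-05 rad = -11.932″.

Δλ = -11.93″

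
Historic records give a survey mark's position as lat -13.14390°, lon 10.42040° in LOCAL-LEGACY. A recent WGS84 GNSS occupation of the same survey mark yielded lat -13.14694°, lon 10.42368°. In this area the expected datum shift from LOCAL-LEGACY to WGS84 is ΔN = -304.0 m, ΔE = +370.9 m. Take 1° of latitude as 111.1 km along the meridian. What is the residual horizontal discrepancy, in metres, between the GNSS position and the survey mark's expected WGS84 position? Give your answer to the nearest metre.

Observed coordinate differences: Δφ = -0.00304°, Δλ = +0.00328°.
Converting to metres (1° lat = 111100 m, cos φ = 0.973802): observed ΔN = -337.7 m, observed ΔE = 354.9 m.
Subtracting the expected shift leaves a residual of -337.7 − (-304.0) = -33.7 m north and 354.9 − (370.9) = -16.0 m east.
Residual distance = √((-33.7)² + (-16.0)²) = 37.4 m.

37 m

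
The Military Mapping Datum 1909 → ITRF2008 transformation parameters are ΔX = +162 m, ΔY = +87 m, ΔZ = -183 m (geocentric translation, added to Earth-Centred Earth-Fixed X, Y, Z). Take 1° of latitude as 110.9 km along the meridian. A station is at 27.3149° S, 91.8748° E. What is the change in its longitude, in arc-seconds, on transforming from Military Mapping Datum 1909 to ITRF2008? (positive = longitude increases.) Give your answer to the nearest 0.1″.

Δλ = -6.0″

sin φ = -0.458881, cos φ = 0.888498, sin λ = 0.999465, cos λ = -0.032716.
East component: ΔE = −sin λ·ΔX + cos λ·ΔY = −(0.999465)(162) + (-0.032716)(87) = -164.76 m.
1° of latitude spans 110900 m; at latitude φ, 1° of longitude spans that × cos φ = 98534.4 m, so Δλ = -164.76 / 98534.4 × 3600 = -6.020″.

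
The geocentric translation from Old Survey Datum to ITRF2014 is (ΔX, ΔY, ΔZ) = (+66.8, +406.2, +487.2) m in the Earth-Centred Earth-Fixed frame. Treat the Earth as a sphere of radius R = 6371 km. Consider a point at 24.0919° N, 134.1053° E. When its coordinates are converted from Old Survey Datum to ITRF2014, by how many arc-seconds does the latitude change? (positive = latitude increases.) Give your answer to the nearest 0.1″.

Δφ = 11.2″

sin φ = 0.408201, cos φ = 0.912892, sin λ = 0.718062, cos λ = -0.695979.
North component: ΔN = −sin φ cos λ·ΔX − sin φ sin λ·ΔY + cos φ·ΔZ = −(0.408201)(-0.695979)(66.8) − (0.408201)(0.718062)(406.2) + (0.912892)(487.2) = 344.68 m.
1° of latitude spans πR/180 = 111195 m, so Δφ = 344.68 / 111195 × 3600 = 11.159″.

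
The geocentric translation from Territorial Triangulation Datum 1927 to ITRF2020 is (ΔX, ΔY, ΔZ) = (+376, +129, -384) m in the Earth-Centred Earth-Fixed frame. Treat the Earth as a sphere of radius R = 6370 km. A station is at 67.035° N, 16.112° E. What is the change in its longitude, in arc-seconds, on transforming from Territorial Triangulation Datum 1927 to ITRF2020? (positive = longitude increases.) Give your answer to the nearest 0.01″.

Δλ = 1.63″

sin φ = 0.920743, cos φ = 0.390169, sin λ = 0.277516, cos λ = 0.960721.
East component: ΔE = −sin λ·ΔX + cos λ·ΔY = −(0.277516)(376) + (0.960721)(129) = 19.59 m.
1° of latitude spans πR/180 = 111177 m; at latitude φ, 1° of longitude spans that × cos φ = 43378.0 m, so Δλ = 19.59 / 43378.0 × 3600 = 1.626″.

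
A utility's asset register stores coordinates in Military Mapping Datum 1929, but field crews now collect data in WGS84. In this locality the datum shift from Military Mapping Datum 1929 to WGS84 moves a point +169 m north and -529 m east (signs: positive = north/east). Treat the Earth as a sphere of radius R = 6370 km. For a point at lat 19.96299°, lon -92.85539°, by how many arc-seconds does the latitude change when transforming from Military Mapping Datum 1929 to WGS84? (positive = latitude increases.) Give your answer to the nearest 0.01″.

On a sphere of radius R, 1 rad of latitude = R, so Δφ = ΔN / R = 169.0 / 6370000 = 2.6531e-05 rad = 5.472″.

Δφ = 5.47″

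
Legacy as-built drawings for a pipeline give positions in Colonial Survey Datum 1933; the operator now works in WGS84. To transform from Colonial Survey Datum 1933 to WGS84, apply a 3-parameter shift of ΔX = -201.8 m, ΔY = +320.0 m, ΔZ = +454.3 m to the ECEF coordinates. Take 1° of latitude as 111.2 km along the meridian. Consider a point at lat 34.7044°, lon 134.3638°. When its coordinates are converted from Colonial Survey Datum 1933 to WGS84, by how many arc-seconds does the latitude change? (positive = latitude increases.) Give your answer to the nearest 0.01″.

Δφ = 5.27″

sin φ = 0.569343, cos φ = 0.822100, sin λ = 0.714915, cos λ = -0.699212.
North component: ΔN = −sin φ cos λ·ΔX − sin φ sin λ·ΔY + cos φ·ΔZ = −(0.569343)(-0.699212)(-201.8) − (0.569343)(0.714915)(320.0) + (0.822100)(454.3) = 162.90 m.
1° of latitude spans 111200 m, so Δφ = 162.90 / 111200 × 3600 = 5.274″.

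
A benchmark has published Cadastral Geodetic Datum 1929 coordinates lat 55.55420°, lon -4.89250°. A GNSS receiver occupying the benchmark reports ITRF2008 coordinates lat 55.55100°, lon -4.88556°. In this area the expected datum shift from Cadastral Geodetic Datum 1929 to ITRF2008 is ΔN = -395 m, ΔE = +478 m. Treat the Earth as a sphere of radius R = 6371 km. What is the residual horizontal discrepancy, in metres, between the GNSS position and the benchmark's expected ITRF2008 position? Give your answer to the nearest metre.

57 m

Observed coordinate differences: Δφ = -0.00320°, Δλ = +0.00694°.
Converting to metres (1° lat = 111195 m, cos φ = 0.565626): observed ΔN = -355.8 m, observed ΔE = 436.5 m.
Subtracting the expected shift leaves a residual of -355.8 − (-395) = 39.2 m north and 436.5 − (478) = -41.5 m east.
Residual distance = √(39.2² + (-41.5)²) = 57.1 m.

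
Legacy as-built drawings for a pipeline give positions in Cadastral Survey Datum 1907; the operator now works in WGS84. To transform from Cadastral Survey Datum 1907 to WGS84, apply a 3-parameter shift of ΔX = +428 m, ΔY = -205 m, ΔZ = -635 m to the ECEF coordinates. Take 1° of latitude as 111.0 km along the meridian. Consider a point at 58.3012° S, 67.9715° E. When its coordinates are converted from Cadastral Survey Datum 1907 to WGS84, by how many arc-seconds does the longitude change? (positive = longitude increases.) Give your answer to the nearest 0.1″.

Δλ = -29.2″

sin φ = -0.850822, cos φ = 0.525454, sin λ = 0.926997, cos λ = 0.375068.
East component: ΔE = −sin λ·ΔX + cos λ·ΔY = −(0.926997)(428) + (0.375068)(-205) = -473.64 m.
1° of latitude spans 111000 m; at latitude φ, 1° of longitude spans that × cos φ = 58325.4 m, so Δλ = -473.64 / 58325.4 × 3600 = -29.235″.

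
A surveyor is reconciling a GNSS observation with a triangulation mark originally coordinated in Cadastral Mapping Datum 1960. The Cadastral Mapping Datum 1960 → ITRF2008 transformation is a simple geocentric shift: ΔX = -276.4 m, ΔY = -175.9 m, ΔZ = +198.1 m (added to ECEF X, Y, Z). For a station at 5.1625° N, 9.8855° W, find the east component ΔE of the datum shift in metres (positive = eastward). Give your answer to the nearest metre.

ΔE = -221 m

The local east axis at (φ, λ) is (−sin λ, cos λ, 0), so ΔE = −sin(-9.8855°)·(-276.4) + cos(-9.8855°)·(-175.9) = -220.74 m.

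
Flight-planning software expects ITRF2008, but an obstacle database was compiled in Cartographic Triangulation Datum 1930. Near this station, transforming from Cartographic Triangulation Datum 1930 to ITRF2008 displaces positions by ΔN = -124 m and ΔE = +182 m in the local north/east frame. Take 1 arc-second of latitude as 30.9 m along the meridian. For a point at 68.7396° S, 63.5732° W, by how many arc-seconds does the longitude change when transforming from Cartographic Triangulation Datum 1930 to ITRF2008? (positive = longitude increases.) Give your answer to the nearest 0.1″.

Δλ = 16.2″

At latitude -68.7396°, cos φ = 0.362607.
1″ of longitude at this latitude = 30.90 × cos φ = 11.2046 m, so Δλ = 182.0 / 11.2046 = 16.243″.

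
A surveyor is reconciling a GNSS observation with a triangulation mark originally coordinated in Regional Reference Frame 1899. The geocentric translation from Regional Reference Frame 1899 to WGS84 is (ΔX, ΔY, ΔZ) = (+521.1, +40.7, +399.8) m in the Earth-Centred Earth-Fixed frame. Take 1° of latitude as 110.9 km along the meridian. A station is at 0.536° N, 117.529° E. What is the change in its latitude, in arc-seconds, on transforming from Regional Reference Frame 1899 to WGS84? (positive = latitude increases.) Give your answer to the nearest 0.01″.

Δφ = 13.04″

sin φ = 0.009355, cos φ = 0.999956, sin λ = 0.886777, cos λ = -0.462198.
North component: ΔN = −sin φ cos λ·ΔX − sin φ sin λ·ΔY + cos φ·ΔZ = −(0.009355)(-0.462198)(521.1) − (0.009355)(0.886777)(40.7) + (0.999956)(399.8) = 401.70 m.
1° of latitude spans 110900 m, so Δφ = 401.70 / 110900 × 3600 = 13.040″.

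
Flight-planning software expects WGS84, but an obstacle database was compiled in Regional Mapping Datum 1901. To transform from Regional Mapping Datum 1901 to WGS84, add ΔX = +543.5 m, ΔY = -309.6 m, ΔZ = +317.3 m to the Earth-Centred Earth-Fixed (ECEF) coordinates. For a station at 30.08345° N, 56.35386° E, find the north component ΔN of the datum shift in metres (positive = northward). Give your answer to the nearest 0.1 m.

At φ = 30.08345°, λ = 56.35386°: sin φ = 0.501261, cos φ = 0.865296, sin λ = 0.832475, cos λ = 0.554062.
ΔN = −sin φ cos λ·ΔX − sin φ sin λ·ΔY + cos φ·ΔZ = −(0.501261)(0.554062)(543.5) − (0.501261)(0.832475)(-309.6) + (0.865296)(317.3) = 252.80 m.

ΔN = 252.8 m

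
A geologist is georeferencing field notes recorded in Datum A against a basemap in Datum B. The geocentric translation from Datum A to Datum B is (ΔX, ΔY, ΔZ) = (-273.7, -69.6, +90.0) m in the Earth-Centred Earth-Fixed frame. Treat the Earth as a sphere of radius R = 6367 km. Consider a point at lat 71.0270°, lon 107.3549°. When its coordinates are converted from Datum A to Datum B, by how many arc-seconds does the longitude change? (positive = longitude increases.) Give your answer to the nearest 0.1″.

sin φ = 0.945672, cos φ = 0.325123, sin λ = 0.954475, cos λ = -0.298290.
East component: ΔE = −sin λ·ΔX + cos λ·ΔY = −(0.954475)(-273.7) + (-0.298290)(-69.6) = 282.00 m.
1° of latitude spans πR/180 = 111125 m; at latitude φ, 1° of longitude spans that × cos φ = 36129.3 m, so Δλ = 282.00 / 36129.3 × 3600 = 28.099″.

Δλ = 28.1″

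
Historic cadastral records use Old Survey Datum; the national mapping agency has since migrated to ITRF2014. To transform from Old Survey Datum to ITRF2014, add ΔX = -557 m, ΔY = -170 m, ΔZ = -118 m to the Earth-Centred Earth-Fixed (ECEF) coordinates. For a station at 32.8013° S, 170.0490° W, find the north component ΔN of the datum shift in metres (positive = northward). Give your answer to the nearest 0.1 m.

ΔN = 213.9 m

The local north axis is (−sin φ cos λ, −sin φ sin λ, cos φ), giving ΔN = 297.203 + 15.914 − 99.185 = 213.93 m.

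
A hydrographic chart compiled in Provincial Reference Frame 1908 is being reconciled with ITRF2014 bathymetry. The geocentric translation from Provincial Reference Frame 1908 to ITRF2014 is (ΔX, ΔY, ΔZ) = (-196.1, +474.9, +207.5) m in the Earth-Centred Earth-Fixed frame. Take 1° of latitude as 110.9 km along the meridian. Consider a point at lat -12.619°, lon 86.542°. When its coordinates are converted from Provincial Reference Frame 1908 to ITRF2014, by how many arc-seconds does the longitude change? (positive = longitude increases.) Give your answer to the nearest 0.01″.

sin φ = -0.218467, cos φ = 0.975844, sin λ = 0.998179, cos λ = 0.060317.
East component: ΔE = −sin λ·ΔX + cos λ·ΔY = −(0.998179)(-196.1) + (0.060317)(474.9) = 224.39 m.
1° of latitude spans 110900 m; at latitude φ, 1° of longitude spans that × cos φ = 108221.1 m, so Δλ = 224.39 / 108221.1 × 3600 = 7.464″.

Δλ = 7.46″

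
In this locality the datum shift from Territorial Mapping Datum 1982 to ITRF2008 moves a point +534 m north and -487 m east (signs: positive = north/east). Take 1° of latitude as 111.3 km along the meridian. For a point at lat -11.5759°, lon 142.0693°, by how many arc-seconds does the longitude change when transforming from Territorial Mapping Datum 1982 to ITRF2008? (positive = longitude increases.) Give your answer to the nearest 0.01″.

Δλ = -16.08″

At latitude -11.5759°, cos φ = 0.979660.
1° of longitude at this latitude = 111.3 × cos φ = 109.04 km, so Δλ = -487.0 / 109036.1 = -0.0044664° = -16.079″.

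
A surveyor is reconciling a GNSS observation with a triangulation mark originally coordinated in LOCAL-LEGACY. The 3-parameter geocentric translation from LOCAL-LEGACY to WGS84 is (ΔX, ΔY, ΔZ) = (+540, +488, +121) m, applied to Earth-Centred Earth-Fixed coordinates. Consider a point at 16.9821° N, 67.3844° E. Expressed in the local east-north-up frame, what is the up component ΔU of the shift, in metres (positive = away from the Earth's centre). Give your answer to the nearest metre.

At φ = 16.9821°, λ = 67.3844°: sin φ = 0.292073, cos φ = 0.956396, sin λ = 0.923106, cos λ = 0.384547.
ΔU = cos φ cos λ·ΔX + cos φ sin λ·ΔY + sin φ·ΔZ = (0.956396)(0.384547)(540) + (0.956396)(0.923106)(488) + (0.292073)(121) = 664.77 m.

ΔU = 665 m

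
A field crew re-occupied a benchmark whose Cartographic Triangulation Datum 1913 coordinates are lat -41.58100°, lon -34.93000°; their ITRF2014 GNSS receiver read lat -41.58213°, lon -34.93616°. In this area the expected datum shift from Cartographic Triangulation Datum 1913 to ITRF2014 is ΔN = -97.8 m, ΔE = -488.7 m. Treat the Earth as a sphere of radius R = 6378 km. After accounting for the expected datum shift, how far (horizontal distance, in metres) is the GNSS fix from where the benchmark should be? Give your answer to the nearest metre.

Observed coordinate differences: Δφ = -0.00113°, Δλ = -0.00616°.
Converting to metres (1° lat = 111317 m, cos φ = 0.748018): observed ΔN = -125.8 m, observed ΔE = -512.9 m.
Subtracting the expected shift leaves a residual of -125.8 − (-97.8) = -28.0 m north and -512.9 − (-488.7) = -24.2 m east.
Residual distance = √((-28.0)² + (-24.2)²) = 37.0 m.

37 m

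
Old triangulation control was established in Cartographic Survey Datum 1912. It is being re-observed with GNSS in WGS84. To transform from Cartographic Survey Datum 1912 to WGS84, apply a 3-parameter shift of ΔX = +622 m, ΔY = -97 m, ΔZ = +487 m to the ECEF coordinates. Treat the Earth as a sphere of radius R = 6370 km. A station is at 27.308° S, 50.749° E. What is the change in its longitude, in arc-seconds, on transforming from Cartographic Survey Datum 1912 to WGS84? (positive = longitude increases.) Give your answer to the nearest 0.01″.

sin φ = -0.458774, cos φ = 0.888553, sin λ = 0.774382, cos λ = 0.632719.
East component: ΔE = −sin λ·ΔX + cos λ·ΔY = −(0.774382)(622) + (0.632719)(-97) = -543.04 m.
1° of latitude spans πR/180 = 111177 m; at latitude φ, 1° of longitude spans that × cos φ = 98787.1 m, so Δλ = -543.04 / 98787.1 × 3600 = -19.789″.

Δλ = -19.79″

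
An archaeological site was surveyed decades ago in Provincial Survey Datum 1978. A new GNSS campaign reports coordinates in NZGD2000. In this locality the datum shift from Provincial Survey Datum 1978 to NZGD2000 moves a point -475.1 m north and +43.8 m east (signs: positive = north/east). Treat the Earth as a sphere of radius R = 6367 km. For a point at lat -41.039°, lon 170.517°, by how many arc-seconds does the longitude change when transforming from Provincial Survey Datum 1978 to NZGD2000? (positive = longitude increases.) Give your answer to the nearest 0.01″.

Δλ = 1.88″

At latitude -41.039°, cos φ = 0.754263.
One radian of longitude at latitude φ spans R cos φ, so Δλ = ΔE / (R cos φ) = 43.8 / (6367000 × 0.754263) = 9.1205e-06 rad = 1.881″.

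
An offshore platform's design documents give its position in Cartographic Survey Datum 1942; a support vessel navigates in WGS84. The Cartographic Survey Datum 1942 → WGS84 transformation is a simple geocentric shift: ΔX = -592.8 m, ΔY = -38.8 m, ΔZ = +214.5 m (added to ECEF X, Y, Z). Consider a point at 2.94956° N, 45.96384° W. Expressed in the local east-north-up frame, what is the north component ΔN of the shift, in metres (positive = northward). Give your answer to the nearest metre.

The local north axis is (−sin φ cos λ, −sin φ sin λ, cos φ), giving ΔN = 21.203 − 1.435 + 214.216 = 233.98 m.

ΔN = 234 m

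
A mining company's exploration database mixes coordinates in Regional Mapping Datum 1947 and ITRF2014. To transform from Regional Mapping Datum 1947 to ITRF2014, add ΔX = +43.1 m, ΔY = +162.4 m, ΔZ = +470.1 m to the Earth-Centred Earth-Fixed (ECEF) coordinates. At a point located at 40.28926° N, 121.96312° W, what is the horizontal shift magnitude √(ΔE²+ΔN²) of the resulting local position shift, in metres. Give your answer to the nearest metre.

465 m

The local east axis at (φ, λ) is (−sin λ, cos λ, 0), so ΔE = −sin(-121.96312°)·43.1 + cos(-121.96312°)·162.4 = -49.40 m.
The local north axis is (−sin φ cos λ, −sin φ sin λ, cos φ), giving ΔN = 14.754 + 89.094 + 358.587 = 462.44 m.
Horizontal magnitude = √(ΔE² + ΔN²) = √((-49.40)² + 462.44²) = 465.07 m.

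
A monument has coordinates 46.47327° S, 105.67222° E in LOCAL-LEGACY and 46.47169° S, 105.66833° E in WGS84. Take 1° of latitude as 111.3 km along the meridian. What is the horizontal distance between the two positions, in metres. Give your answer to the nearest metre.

346 m

Δφ = -46.47169° − -46.47327° = +0.00158°; Δλ = 105.66833° − 105.67222° = -0.00389°.
ΔN = Δφ × 111300 = 175.9 m; ΔE = Δλ × 111300 × cos(-46.47327°) = -0.00389 × 111300 × 0.688693 = -298.2 m.
Distance = √(ΔE² + ΔN²) = √((-298.2)² + 175.9²) = 346.2 m.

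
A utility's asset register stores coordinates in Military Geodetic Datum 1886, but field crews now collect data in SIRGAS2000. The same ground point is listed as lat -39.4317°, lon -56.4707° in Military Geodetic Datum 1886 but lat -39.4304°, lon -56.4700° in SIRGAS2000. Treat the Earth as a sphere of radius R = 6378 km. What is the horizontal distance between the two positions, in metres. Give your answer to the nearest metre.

157 m

Δφ = -39.4304° − -39.4317° = +0.0013°; Δλ = -56.4700° − -56.4707° = +0.0007°.
1° along a meridian = πR/180 = 111317 m.
ΔN = Δφ × 111317 = 144.7 m; ΔE = Δλ × 111317 × cos(-39.4317°) = +0.0007 × 111317 × 0.772382 = 60.2 m.
Distance = √(ΔE² + ΔN²) = √(60.2² + 144.7²) = 156.7 m.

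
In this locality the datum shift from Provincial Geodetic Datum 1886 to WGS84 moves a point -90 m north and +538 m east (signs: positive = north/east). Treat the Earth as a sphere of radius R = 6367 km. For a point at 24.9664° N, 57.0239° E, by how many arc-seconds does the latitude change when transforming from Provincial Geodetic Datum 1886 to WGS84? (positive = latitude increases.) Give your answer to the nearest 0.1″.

On a sphere of radius R, 1 rad of latitude = R, so Δφ = ΔN / R = -90.0 / 6367000 = -1.4135e-05 rad = -2.916″.

Δφ = -2.9″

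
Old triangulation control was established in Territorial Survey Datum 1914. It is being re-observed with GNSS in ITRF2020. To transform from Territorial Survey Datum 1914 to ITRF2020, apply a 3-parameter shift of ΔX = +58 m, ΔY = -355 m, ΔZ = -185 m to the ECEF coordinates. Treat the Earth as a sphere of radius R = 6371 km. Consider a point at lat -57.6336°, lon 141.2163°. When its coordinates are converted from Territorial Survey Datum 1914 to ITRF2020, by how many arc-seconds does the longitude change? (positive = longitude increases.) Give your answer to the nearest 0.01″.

Δλ = 14.54″

sin φ = -0.844642, cos φ = 0.535332, sin λ = 0.626382, cos λ = -0.779516.
East component: ΔE = −sin λ·ΔX + cos λ·ΔY = −(0.626382)(58) + (-0.779516)(-355) = 240.40 m.
1° of latitude spans πR/180 = 111195 m; at latitude φ, 1° of longitude spans that × cos φ = 59526.2 m, so Δλ = 240.40 / 59526.2 × 3600 = 14.539″.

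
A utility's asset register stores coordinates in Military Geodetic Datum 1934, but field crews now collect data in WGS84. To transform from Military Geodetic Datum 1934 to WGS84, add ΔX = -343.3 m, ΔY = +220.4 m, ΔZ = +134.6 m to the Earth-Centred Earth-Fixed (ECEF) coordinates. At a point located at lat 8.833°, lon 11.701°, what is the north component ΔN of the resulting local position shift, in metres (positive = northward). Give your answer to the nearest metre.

The local north axis is (−sin φ cos λ, −sin φ sin λ, cos φ), giving ΔN = 51.620 − 6.864 + 133.004 = 177.76 m.

ΔN = 178 m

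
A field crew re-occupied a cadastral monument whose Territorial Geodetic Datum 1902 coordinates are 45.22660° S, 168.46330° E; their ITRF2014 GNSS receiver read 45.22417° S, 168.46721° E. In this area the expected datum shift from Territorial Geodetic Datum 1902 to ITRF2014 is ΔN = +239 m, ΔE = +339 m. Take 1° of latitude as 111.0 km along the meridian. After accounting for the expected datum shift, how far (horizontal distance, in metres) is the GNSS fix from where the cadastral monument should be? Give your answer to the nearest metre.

45 m

Observed coordinate differences: Δφ = +0.00243°, Δλ = +0.00391°.
Converting to metres (1° lat = 111000 m, cos φ = 0.704305): observed ΔN = 269.7 m, observed ΔE = 305.7 m.
Subtracting the expected shift leaves a residual of 269.7 − (239) = 30.7 m north and 305.7 − (339) = -33.3 m east.
Residual distance = √(30.7² + (-33.3)²) = 45.3 m.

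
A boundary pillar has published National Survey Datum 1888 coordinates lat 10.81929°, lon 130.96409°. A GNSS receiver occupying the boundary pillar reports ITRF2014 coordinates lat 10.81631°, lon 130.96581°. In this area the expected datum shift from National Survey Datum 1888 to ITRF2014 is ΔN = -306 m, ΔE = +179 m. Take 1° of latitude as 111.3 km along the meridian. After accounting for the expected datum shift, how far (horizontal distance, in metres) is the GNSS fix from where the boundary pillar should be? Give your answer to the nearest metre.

27 m

Observed coordinate differences: Δφ = -0.00298°, Δλ = +0.00172°.
Converting to metres (1° lat = 111300 m, cos φ = 0.982224): observed ΔN = -331.7 m, observed ΔE = 188.0 m.
Subtracting the expected shift leaves a residual of -331.7 − (-306) = -25.7 m north and 188.0 − (179) = 9.0 m east.
Residual distance = √((-25.7)² + 9.0²) = 27.2 m.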